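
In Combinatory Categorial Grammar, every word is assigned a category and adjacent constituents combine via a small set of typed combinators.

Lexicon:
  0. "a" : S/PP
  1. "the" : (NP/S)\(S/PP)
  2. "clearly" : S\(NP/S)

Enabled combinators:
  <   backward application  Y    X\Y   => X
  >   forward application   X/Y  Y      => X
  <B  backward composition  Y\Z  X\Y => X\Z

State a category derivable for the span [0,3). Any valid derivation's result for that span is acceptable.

[0,3] S   <
  [0,2] NP/S   <
    [0,1] "a" : S/PP
    [1,2] "the" : (NP/S)\(S/PP)
  [2,3] "clearly" : S\(NP/S)

S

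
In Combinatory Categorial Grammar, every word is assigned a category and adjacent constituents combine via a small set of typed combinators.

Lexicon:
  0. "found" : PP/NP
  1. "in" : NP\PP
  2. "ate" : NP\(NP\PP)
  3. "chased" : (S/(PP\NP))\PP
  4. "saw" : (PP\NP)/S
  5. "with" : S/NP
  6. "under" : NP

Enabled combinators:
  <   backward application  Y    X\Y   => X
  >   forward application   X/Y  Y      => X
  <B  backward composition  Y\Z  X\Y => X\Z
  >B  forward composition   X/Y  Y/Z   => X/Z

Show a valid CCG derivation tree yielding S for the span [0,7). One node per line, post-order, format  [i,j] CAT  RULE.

[0,1] PP/NP  lex  "found"
[1,2] NP\PP  lex  "in"
[2,3] NP\(NP\PP)  lex  "ate"
[1,3] NP  <  k=2
[0,3] PP  >  k=1
[3,4] (S/(PP\NP))\PP  lex  "chased"
[0,4] S/(PP\NP)  <  k=3
[4,5] (PP\NP)/S  lex  "saw"
[5,6] S/NP  lex  "with"
[6,7] NP  lex  "under"
[5,7] S  >  k=6
[4,7] PP\NP  >  k=5
[0,7] S  >  k=4

[0,7] S   >
  [0,4] S/(PP\NP)   <
    [0,3] PP   >
      [0,1] "found" : PP/NP
      [1,3] NP   <
        [1,2] "in" : NP\PP
        [2,3] "ate" : NP\(NP\PP)
    [3,4] "chased" : (S/(PP\NP))\PP
  [4,7] PP\NP   >
    [4,5] "saw" : (PP\NP)/S
    [5,7] S   >
      [5,6] "with" : S/NP
      [6,7] "under" : NP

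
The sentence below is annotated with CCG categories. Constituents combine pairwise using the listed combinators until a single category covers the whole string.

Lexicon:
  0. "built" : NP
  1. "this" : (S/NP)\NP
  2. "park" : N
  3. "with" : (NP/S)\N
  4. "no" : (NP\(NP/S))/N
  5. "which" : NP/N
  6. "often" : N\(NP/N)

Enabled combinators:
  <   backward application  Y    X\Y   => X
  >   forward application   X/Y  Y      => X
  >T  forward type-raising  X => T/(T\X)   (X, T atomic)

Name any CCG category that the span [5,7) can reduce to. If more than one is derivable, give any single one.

[0,7] S   >
  [0,2] S/NP   <
    [0,1] "built" : NP
    [1,2] "this" : (S/NP)\NP
  [2,7] NP   <
    [2,4] NP/S   <
      [2,3] "park" : N
      [3,4] "with" : (NP/S)\N
    [4,7] NP\(NP/S)   >
      [4,5] "no" : (NP\(NP/S))/N
      [5,7] N   <
        [5,6] "which" : NP/N
        [6,7] "often" : N\(NP/N)

N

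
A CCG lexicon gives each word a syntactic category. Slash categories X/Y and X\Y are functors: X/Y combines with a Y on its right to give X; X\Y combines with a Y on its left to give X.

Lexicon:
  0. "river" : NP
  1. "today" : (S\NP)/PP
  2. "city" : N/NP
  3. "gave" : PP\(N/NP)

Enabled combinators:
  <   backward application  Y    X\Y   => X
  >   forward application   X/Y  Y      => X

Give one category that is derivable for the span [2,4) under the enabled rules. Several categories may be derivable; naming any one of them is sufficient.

PP

[0,4] S   <
  [0,1] "river" : NP
  [1,4] S\NP   >
    [1,2] "today" : (S\NP)/PP
    [2,4] PP   <
      [2,3] "city" : N/NP
      [3,4] "gave" : PP\(N/NP)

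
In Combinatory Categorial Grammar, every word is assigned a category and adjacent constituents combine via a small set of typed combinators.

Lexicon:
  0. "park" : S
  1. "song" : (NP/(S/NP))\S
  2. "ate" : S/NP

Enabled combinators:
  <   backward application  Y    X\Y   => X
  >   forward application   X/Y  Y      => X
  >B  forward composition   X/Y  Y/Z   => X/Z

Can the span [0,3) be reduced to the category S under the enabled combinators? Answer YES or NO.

S (NP/(S/NP))\S S/NP
CKY chart[0,3] = {NP}; S ∉ chart

NO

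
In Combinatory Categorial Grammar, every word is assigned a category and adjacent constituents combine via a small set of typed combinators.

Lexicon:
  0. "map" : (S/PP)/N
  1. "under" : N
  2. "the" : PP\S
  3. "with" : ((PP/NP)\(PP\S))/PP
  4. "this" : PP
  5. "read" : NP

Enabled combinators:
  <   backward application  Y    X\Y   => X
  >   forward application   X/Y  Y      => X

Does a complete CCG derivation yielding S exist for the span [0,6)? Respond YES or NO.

[0,6] S   >
  [0,2] S/PP   >
    [0,1] "map" : (S/PP)/N
    [1,2] "under" : N
  [2,6] PP   >
    [2,5] PP/NP   <
      [2,3] "the" : PP\S
      [3,5] (PP/NP)\(PP\S)   >
        [3,4] "with" : ((PP/NP)\(PP\S))/PP
        [4,5] "this" : PP
    [5,6] "read" : NP

YES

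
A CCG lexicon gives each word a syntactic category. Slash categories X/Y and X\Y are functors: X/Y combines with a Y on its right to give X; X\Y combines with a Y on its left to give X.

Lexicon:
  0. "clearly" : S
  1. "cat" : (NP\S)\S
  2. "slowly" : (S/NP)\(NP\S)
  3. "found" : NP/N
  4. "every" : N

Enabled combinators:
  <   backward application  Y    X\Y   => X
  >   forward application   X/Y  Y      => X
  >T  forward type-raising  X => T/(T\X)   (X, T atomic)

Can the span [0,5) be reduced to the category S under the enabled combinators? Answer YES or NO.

YES

[0,5] S   >
  [0,3] S/NP   <
    [0,2] NP\S   <
      [0,1] "clearly" : S
      [1,2] "cat" : (NP\S)\S
    [2,3] "slowly" : (S/NP)\(NP\S)
  [3,5] NP   >
    [3,4] "found" : NP/N
    [4,5] "every" : N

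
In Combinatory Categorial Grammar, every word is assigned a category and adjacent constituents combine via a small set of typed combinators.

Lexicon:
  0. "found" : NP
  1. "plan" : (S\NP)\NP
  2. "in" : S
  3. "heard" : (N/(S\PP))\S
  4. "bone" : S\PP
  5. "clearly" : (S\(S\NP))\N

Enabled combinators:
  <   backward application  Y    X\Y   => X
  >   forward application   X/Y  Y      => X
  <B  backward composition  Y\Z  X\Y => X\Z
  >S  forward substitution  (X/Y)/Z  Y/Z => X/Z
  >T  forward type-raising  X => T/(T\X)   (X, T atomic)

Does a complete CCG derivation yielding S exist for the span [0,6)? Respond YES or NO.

YES

[0,6] S   <
  [0,2] S\NP   <
    [0,1] "found" : NP
    [1,2] "plan" : (S\NP)\NP
  [2,6] S\(S\NP)   <
    [2,5] N   >
      [2,4] N/(S\PP)   <
        [2,3] "in" : S
        [3,4] "heard" : (N/(S\PP))\S
      [4,5] "bone" : S\PP
    [5,6] "clearly" : (S\(S\NP))\N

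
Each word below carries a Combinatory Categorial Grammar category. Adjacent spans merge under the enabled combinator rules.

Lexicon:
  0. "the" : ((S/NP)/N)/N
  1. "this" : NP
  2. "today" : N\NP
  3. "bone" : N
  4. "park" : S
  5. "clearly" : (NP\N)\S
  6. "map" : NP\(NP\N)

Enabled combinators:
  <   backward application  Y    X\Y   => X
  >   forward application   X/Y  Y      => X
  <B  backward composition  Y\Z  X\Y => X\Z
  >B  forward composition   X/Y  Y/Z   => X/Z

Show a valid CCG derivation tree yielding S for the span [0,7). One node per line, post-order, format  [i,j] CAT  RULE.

[0,1] ((S/NP)/N)/N  lex  "the"
[1,2] NP  lex  "this"
[2,3] N\NP  lex  "today"
[1,3] N  <  k=2
[0,3] (S/NP)/N  >  k=1
[3,4] N  lex  "bone"
[0,4] S/NP  >  k=3
[4,5] S  lex  "park"
[5,6] (NP\N)\S  lex  "clearly"
[6,7] NP\(NP\N)  lex  "map"
[5,7] NP\S  <B  k=6
[4,7] NP  <  k=5
[0,7] S  >  k=4

[0,7] S   >
  [0,4] S/NP   >
    [0,3] (S/NP)/N   >
      [0,1] "the" : ((S/NP)/N)/N
      [1,3] N   <
        [1,2] "this" : NP
        [2,3] "today" : N\NP
    [3,4] "bone" : N
  [4,7] NP   <
    [4,5] "park" : S
    [5,7] NP\S   <B
      [5,6] "clearly" : (NP\N)\S
      [6,7] "map" : NP\(NP\N)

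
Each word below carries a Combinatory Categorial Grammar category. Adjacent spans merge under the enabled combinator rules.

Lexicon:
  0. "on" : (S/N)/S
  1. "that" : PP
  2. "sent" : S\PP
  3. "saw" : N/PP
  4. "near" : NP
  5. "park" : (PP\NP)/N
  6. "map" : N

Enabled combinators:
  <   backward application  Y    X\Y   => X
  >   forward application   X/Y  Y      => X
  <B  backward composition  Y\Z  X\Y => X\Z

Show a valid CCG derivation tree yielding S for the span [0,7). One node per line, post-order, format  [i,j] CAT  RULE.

[0,7] S   >
  [0,3] S/N   >
    [0,1] "on" : (S/N)/S
    [1,3] S   <
      [1,2] "that" : PP
      [2,3] "sent" : S\PP
  [3,7] N   >
    [3,4] "saw" : N/PP
    [4,7] PP   <
      [4,5] "near" : NP
      [5,7] PP\NP   >
        [5,6] "park" : (PP\NP)/N
        [6,7] "map" : N

[0,1] (S/N)/S  lex  "on"
[1,2] PP  lex  "that"
[2,3] S\PP  lex  "sent"
[1,3] S  <  k=2
[0,3] S/N  >  k=1
[3,4] N/PP  lex  "saw"
[4,5] NP  lex  "near"
[5,6] (PP\NP)/N  lex  "park"
[6,7] N  lex  "map"
[5,7] PP\NP  >  k=6
[4,7] PP  <  k=5
[3,7] N  >  k=4
[0,7] S  >  k=3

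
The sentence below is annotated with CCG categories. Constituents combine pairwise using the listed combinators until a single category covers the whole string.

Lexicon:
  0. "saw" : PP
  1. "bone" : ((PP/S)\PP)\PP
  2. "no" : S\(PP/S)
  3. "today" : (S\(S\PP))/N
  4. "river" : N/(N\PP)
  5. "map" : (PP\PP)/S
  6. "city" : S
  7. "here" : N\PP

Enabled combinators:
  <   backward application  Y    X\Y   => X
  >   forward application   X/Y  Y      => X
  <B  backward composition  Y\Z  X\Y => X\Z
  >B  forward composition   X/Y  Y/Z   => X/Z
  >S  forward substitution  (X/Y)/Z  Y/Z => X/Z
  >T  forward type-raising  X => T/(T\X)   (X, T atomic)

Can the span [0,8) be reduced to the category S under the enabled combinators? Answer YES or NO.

YES

[0,8] S   <
  [0,3] S\PP   <B
    [0,2] (PP/S)\PP   <
      [0,1] "saw" : PP
      [1,2] "bone" : ((PP/S)\PP)\PP
    [2,3] "no" : S\(PP/S)
  [3,8] S\(S\PP)   >
    [3,4] "today" : (S\(S\PP))/N
    [4,8] N   >
      [4,5] "river" : N/(N\PP)
      [5,8] N\PP   <B
        [5,7] PP\PP   >
          [5,6] "map" : (PP\PP)/S
          [6,7] "city" : S
        [7,8] "here" : N\PP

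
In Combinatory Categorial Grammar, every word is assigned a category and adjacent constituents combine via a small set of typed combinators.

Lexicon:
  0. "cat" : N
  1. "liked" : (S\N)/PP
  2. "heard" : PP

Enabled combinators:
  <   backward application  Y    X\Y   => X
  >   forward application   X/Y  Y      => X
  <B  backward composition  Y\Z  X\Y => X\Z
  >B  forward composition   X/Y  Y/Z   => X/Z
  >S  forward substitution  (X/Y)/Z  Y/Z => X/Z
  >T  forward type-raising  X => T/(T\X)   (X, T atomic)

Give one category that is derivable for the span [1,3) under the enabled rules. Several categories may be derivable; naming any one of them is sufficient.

S\N

[0,3] S   <
  [0,1] "cat" : N
  [1,3] S\N   >
    [1,2] "liked" : (S\N)/PP
    [2,3] "heard" : PP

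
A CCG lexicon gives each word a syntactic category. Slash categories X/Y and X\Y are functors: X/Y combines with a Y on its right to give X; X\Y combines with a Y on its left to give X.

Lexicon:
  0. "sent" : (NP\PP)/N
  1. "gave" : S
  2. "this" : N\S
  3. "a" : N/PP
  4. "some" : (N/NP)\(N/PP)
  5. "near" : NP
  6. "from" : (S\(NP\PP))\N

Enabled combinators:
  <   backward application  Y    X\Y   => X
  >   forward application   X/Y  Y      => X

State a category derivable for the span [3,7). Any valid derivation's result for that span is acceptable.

[0,7] S   <
  [0,3] NP\PP   >
    [0,1] "sent" : (NP\PP)/N
    [1,3] N   <
      [1,2] "gave" : S
      [2,3] "this" : N\S
  [3,7] S\(NP\PP)   <
    [3,6] N   >
      [3,5] N/NP   <
        [3,4] "a" : N/PP
        [4,5] "some" : (N/NP)\(N/PP)
      [5,6] "near" : NP
    [6,7] "from" : (S\(NP\PP))\N

S\(NP\PP)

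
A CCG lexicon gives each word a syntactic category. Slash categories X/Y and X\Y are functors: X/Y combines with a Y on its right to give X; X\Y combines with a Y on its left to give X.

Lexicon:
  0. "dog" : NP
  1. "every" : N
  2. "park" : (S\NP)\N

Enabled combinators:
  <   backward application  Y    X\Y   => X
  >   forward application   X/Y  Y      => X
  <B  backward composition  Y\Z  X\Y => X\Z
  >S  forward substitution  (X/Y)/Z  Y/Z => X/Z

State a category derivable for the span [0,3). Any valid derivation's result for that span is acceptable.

S

[0,3] S   <
  [0,1] "dog" : NP
  [1,3] S\NP   <
    [1,2] "every" : N
    [2,3] "park" : (S\NP)\N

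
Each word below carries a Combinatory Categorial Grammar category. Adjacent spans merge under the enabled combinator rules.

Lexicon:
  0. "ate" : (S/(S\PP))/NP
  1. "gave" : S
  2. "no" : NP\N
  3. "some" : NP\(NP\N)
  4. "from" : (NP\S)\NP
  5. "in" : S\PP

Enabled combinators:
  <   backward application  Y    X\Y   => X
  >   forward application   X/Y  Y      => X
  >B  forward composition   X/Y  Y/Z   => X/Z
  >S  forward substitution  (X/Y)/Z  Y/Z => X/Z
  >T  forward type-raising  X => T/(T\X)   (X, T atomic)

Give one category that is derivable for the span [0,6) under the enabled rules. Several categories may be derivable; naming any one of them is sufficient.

S

[0,6] S   >
  [0,5] S/(S\PP)   >
    [0,1] "ate" : (S/(S\PP))/NP
    [1,5] NP   <
      [1,2] "gave" : S
      [2,5] NP\S   <
        [2,4] NP   <
          [2,3] "no" : NP\N
          [3,4] "some" : NP\(NP\N)
        [4,5] "from" : (NP\S)\NP
  [5,6] "in" : S\PP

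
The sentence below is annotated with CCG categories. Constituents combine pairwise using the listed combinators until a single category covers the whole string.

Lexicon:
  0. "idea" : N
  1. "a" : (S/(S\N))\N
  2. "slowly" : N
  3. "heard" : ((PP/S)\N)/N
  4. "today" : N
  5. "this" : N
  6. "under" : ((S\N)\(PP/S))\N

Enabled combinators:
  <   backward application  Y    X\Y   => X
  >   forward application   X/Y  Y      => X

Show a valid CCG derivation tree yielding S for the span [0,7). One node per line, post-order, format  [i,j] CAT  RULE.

[0,1] N  lex  "idea"
[1,2] (S/(S\N))\N  lex  "a"
[0,2] S/(S\N)  <  k=1
[2,3] N  lex  "slowly"
[3,4] ((PP/S)\N)/N  lex  "heard"
[4,5] N  lex  "today"
[3,5] (PP/S)\N  >  k=4
[2,5] PP/S  <  k=3
[5,6] N  lex  "this"
[6,7] ((S\N)\(PP/S))\N  lex  "under"
[5,7] (S\N)\(PP/S)  <  k=6
[2,7] S\N  <  k=5
[0,7] S  >  k=2

[0,7] S   >
  [0,2] S/(S\N)   <
    [0,1] "idea" : N
    [1,2] "a" : (S/(S\N))\N
  [2,7] S\N   <
    [2,5] PP/S   <
      [2,3] "slowly" : N
      [3,5] (PP/S)\N   >
        [3,4] "heard" : ((PP/S)\N)/N
        [4,5] "today" : N
    [5,7] (S\N)\(PP/S)   <
      [5,6] "this" : N
      [6,7] "under" : ((S\N)\(PP/S))\N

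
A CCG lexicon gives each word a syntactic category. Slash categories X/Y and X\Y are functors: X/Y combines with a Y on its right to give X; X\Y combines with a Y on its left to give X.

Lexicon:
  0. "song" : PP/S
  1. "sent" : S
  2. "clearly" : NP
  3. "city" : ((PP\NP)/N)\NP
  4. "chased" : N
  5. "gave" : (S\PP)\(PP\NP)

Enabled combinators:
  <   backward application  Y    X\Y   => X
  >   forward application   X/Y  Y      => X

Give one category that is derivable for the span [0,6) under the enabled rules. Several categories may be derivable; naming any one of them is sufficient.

[0,6] S   <
  [0,2] PP   >
    [0,1] "song" : PP/S
    [1,2] "sent" : S
  [2,6] S\PP   <
    [2,5] PP\NP   >
      [2,4] (PP\NP)/N   <
        [2,3] "clearly" : NP
        [3,4] "city" : ((PP\NP)/N)\NP
      [4,5] "chased" : N
    [5,6] "gave" : (S\PP)\(PP\NP)

S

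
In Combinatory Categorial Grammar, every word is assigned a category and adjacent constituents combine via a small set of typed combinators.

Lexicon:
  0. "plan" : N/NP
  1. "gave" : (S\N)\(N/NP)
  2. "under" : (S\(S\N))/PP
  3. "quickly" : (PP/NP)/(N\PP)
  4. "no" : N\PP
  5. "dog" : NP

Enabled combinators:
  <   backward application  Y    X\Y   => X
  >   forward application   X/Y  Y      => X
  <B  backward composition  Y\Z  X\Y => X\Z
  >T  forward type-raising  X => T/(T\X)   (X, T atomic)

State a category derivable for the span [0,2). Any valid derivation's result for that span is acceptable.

[0,6] S   <
  [0,2] S\N   <
    [0,1] "plan" : N/NP
    [1,2] "gave" : (S\N)\(N/NP)
  [2,6] S\(S\N)   >
    [2,3] "under" : (S\(S\N))/PP
    [3,6] PP   >
      [3,5] PP/NP   >
        [3,4] "quickly" : (PP/NP)/(N\PP)
        [4,5] "no" : N\PP
      [5,6] "dog" : NP

S\N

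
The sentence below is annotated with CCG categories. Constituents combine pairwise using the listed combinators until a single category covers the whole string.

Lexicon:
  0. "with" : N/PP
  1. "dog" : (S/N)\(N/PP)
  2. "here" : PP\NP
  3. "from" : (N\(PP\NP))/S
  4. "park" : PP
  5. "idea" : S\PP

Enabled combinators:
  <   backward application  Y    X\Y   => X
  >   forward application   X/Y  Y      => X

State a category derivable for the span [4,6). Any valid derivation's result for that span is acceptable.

S

[0,6] S   >
  [0,2] S/N   <
    [0,1] "with" : N/PP
    [1,2] "dog" : (S/N)\(N/PP)
  [2,6] N   <
    [2,3] "here" : PP\NP
    [3,6] N\(PP\NP)   >
      [3,4] "from" : (N\(PP\NP))/S
      [4,6] S   <
        [4,5] "park" : PP
        [5,6] "idea" : S\PP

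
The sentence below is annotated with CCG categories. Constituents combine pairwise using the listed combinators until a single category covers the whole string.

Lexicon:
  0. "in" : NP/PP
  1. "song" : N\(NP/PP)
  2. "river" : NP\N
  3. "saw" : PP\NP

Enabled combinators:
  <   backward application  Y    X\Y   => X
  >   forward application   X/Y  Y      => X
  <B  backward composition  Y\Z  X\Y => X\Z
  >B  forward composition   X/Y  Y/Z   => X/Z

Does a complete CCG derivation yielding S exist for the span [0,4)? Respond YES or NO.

NO

NP/PP N\(NP/PP) NP\N PP\NP
CKY chart[0,4] = {PP}; S ∉ chart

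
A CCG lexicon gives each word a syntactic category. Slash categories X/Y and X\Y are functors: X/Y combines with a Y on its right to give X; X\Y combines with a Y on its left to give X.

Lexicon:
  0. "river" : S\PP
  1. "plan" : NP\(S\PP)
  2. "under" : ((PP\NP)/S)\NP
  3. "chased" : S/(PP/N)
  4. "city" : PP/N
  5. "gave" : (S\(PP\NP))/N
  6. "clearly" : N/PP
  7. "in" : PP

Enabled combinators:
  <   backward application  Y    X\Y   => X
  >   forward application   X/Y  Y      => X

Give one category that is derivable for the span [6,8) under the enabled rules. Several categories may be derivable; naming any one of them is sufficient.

[0,8] S   <
  [0,5] PP\NP   >
    [0,3] (PP\NP)/S   <
      [0,2] NP   <
        [0,1] "river" : S\PP
        [1,2] "plan" : NP\(S\PP)
      [2,3] "under" : ((PP\NP)/S)\NP
    [3,5] S   >
      [3,4] "chased" : S/(PP/N)
      [4,5] "city" : PP/N
  [5,8] S\(PP\NP)   >
    [5,6] "gave" : (S\(PP\NP))/N
    [6,8] N   >
      [6,7] "clearly" : N/PP
      [7,8] "in" : PP

N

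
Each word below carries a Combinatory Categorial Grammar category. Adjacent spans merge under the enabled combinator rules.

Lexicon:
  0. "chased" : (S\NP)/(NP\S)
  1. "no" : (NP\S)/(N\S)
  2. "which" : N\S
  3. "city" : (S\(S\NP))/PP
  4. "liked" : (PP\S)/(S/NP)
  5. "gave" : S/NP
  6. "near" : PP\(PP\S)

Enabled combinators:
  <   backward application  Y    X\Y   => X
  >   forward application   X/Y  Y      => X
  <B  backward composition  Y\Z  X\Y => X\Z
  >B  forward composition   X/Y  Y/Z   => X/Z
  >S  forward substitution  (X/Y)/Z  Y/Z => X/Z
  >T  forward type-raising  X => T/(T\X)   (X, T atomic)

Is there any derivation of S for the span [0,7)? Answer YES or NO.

[0,7] S   <
  [0,3] S\NP   >
    [0,1] "chased" : (S\NP)/(NP\S)
    [1,3] NP\S   >
      [1,2] "no" : (NP\S)/(N\S)
      [2,3] "which" : N\S
  [3,7] S\(S\NP)   >
    [3,4] "city" : (S\(S\NP))/PP
    [4,7] PP   <
      [4,6] PP\S   >
        [4,5] "liked" : (PP\S)/(S/NP)
        [5,6] "gave" : S/NP
      [6,7] "near" : PP\(PP\S)

YES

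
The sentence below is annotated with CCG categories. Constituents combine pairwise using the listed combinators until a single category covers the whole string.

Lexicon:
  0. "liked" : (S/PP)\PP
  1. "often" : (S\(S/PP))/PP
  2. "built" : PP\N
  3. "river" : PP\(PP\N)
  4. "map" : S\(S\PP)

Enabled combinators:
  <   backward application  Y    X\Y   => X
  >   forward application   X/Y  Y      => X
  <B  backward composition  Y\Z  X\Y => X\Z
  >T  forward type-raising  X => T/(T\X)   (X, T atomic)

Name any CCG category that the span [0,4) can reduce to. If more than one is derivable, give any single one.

[0,5] S   <
  [0,4] S\PP   <B
    [0,1] "liked" : (S/PP)\PP
    [1,4] S\(S/PP)   >
      [1,2] "often" : (S\(S/PP))/PP
      [2,4] PP   <
        [2,3] "built" : PP\N
        [3,4] "river" : PP\(PP\N)
  [4,5] "map" : S\(S\PP)

S\PP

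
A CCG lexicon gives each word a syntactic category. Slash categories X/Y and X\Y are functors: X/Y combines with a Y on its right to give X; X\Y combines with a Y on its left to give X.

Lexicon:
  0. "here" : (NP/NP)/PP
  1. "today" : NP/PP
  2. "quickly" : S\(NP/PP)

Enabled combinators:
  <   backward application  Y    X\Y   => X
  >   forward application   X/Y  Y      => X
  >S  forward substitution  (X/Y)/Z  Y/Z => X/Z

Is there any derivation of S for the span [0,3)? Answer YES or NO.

[0,3] S   <
  [0,2] NP/PP   >S
    [0,1] "here" : (NP/NP)/PP
    [1,2] "today" : NP/PP
  [2,3] "quickly" : S\(NP/PP)

YES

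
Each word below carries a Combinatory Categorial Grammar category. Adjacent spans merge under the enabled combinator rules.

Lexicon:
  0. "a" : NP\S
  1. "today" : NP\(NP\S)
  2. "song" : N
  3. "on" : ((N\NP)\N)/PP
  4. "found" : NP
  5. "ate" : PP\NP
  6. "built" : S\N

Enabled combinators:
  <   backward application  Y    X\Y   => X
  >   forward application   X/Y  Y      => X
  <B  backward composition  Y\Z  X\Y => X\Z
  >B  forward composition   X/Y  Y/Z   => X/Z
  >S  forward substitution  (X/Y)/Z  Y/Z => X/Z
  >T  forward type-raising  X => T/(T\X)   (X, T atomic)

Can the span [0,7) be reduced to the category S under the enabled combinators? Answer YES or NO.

YES

[0,7] S   <
  [0,2] NP   <
    [0,1] "a" : NP\S
    [1,2] "today" : NP\(NP\S)
  [2,7] S\NP   <B
    [2,6] N\NP   <
      [2,3] "song" : N
      [3,6] (N\NP)\N   >
        [3,4] "on" : ((N\NP)\N)/PP
        [4,6] PP   <
          [4,5] "found" : NP
          [5,6] "ate" : PP\NP
    [6,7] "built" : S\N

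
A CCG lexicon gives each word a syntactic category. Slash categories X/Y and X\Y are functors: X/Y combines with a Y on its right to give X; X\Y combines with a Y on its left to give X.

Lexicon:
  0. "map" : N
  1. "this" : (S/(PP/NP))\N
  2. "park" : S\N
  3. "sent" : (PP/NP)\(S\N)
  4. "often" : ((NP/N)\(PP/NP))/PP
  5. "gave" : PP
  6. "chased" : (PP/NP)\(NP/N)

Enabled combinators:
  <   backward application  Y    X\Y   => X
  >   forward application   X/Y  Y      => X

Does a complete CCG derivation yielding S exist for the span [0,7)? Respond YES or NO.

YES

[0,7] S   >
  [0,2] S/(PP/NP)   <
    [0,1] "map" : N
    [1,2] "this" : (S/(PP/NP))\N
  [2,7] PP/NP   <
    [2,6] NP/N   <
      [2,4] PP/NP   <
        [2,3] "park" : S\N
        [3,4] "sent" : (PP/NP)\(S\N)
      [4,6] (NP/N)\(PP/NP)   >
        [4,5] "often" : ((NP/N)\(PP/NP))/PP
        [5,6] "gave" : PP
    [6,7] "chased" : (PP/NP)\(NP/N)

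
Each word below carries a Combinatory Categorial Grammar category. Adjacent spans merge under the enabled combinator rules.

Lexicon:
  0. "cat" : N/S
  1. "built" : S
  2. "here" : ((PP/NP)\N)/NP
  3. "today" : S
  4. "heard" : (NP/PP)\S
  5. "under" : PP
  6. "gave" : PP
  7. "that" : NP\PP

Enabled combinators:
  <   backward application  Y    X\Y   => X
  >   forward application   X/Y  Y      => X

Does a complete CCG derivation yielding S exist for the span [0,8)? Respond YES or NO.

N/S S ((PP/NP)\N)/NP S (NP/PP)\S PP PP NP\PP
CKY chart[0,8] = {PP}; S ∉ chart

NO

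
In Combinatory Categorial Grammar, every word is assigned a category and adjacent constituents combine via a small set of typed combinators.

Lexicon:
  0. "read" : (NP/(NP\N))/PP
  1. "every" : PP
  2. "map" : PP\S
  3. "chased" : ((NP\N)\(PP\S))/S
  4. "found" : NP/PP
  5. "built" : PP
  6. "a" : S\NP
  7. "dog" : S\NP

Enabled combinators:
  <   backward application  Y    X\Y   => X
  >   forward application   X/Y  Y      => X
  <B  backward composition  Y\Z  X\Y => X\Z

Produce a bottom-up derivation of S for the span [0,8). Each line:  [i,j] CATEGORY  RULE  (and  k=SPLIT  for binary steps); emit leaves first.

[0,8] S   <
  [0,7] NP   >
    [0,2] NP/(NP\N)   >
      [0,1] "read" : (NP/(NP\N))/PP
      [1,2] "every" : PP
    [2,7] NP\N   <
      [2,3] "map" : PP\S
      [3,7] (NP\N)\(PP\S)   >
        [3,4] "chased" : ((NP\N)\(PP\S))/S
        [4,7] S   <
          [4,6] NP   >
            [4,5] "found" : NP/PP
            [5,6] "built" : PP
          [6,7] "a" : S\NP
  [7,8] "dog" : S\NP

[0,1] (NP/(NP\N))/PP  lex  "read"
[1,2] PP  lex  "every"
[0,2] NP/(NP\N)  >  k=1
[2,3] PP\S  lex  "map"
[3,4] ((NP\N)\(PP\S))/S  lex  "chased"
[4,5] NP/PP  lex  "found"
[5,6] PP  lex  "built"
[4,6] NP  >  k=5
[6,7] S\NP  lex  "a"
[4,7] S  <  k=6
[3,7] (NP\N)\(PP\S)  >  k=4
[2,7] NP\N  <  k=3
[0,7] NP  >  k=2
[7,8] S\NP  lex  "dog"
[0,8] S  <  k=7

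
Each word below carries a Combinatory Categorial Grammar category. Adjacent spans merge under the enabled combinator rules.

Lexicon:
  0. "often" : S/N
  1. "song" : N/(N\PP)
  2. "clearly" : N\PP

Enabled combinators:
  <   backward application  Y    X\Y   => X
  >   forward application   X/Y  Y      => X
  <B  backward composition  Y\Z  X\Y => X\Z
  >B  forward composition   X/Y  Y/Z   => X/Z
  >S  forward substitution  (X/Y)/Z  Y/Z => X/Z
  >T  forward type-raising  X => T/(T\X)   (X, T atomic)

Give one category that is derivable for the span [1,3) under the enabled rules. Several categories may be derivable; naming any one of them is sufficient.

[0,3] S   >
  [0,1] "often" : S/N
  [1,3] N   >
    [1,2] "song" : N/(N\PP)
    [2,3] "clearly" : N\PP

N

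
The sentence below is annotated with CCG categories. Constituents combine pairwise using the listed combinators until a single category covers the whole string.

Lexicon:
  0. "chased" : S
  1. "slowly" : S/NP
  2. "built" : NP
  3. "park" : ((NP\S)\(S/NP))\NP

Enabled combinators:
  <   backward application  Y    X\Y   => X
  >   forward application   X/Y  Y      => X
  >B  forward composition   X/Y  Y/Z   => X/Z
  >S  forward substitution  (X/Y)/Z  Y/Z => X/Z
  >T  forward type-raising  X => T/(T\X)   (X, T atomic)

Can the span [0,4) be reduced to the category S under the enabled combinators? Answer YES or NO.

S S/NP NP ((NP\S)\(S/NP))\NP
CKY chart[0,4] = {N/(N\NP), NP, NP/(NP\NP), PP/(PP\NP), S/(S\NP)}; S ∉ chart

NO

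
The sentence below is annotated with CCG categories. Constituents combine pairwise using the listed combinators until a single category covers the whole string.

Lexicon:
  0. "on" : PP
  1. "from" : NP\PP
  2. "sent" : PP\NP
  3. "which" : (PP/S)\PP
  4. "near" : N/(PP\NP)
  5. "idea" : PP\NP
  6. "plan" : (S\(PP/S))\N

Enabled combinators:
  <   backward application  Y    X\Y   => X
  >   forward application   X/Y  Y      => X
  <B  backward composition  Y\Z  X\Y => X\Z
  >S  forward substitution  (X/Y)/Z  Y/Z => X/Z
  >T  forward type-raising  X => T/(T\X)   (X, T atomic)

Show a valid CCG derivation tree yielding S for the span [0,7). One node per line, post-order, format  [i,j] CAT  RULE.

[0,7] S   <
  [0,3] PP   <
    [0,2] NP   <
      [0,1] "on" : PP
      [1,2] "from" : NP\PP
    [2,3] "sent" : PP\NP
  [3,7] S\PP   <B
    [3,4] "which" : (PP/S)\PP
    [4,7] S\(PP/S)   <
      [4,6] N   >
        [4,5] "near" : N/(PP\NP)
        [5,6] "idea" : PP\NP
      [6,7] "plan" : (S\(PP/S))\N

[0,1] PP  lex  "on"
[1,2] NP\PP  lex  "from"
[0,2] NP  <  k=1
[2,3] PP\NP  lex  "sent"
[0,3] PP  <  k=2
[3,4] (PP/S)\PP  lex  "which"
[4,5] N/(PP\NP)  lex  "near"
[5,6] PP\NP  lex  "idea"
[4,6] N  >  k=5
[6,7] (S\(PP/S))\N  lex  "plan"
[4,7] S\(PP/S)  <  k=6
[3,7] S\PP  <B  k=4
[0,7] S  <  k=3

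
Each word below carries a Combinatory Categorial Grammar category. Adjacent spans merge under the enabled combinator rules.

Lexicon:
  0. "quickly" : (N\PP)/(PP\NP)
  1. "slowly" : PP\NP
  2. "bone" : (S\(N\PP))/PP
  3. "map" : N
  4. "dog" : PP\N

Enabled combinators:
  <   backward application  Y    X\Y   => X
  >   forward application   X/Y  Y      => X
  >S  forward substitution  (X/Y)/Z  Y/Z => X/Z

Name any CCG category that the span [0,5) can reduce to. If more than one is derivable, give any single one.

[0,5] S   <
  [0,2] N\PP   >
    [0,1] "quickly" : (N\PP)/(PP\NP)
    [1,2] "slowly" : PP\NP
  [2,5] S\(N\PP)   >
    [2,3] "bone" : (S\(N\PP))/PP
    [3,5] PP   <
      [3,4] "map" : N
      [4,5] "dog" : PP\N

S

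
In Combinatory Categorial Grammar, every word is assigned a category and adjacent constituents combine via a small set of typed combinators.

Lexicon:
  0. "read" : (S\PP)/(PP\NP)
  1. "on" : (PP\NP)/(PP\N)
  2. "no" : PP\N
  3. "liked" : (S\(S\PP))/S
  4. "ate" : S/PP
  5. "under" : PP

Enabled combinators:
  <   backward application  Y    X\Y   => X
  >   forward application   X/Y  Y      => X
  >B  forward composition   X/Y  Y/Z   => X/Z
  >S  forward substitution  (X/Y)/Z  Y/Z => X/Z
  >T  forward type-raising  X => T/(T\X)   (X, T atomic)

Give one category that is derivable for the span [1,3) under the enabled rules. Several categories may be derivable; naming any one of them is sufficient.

PP\NP

[0,6] S   <
  [0,3] S\PP   >
    [0,1] "read" : (S\PP)/(PP\NP)
    [1,3] PP\NP   >
      [1,2] "on" : (PP\NP)/(PP\N)
      [2,3] "no" : PP\N
  [3,6] S\(S\PP)   >
    [3,4] "liked" : (S\(S\PP))/S
    [4,6] S   >
      [4,5] "ate" : S/PP
      [5,6] "under" : PP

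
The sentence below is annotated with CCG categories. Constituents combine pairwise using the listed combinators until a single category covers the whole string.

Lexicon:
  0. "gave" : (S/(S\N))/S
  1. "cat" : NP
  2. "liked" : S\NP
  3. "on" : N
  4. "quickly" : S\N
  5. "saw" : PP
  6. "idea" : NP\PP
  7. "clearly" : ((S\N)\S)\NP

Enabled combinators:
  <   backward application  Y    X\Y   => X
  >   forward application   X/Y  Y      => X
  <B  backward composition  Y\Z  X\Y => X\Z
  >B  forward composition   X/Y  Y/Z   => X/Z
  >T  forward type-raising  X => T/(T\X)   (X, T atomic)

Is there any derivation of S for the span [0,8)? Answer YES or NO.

[0,8] S   >
  [0,3] S/(S\N)   >
    [0,1] "gave" : (S/(S\N))/S
    [1,3] S   <
      [1,2] "cat" : NP
      [2,3] "liked" : S\NP
  [3,8] S\N   <
    [3,5] S   >
      [3,4] S/(S\N)   >T
        [3,4] "on" : N
      [4,5] "quickly" : S\N
    [5,8] (S\N)\S   <
      [5,7] NP   <
        [5,6] "saw" : PP
        [6,7] "idea" : NP\PP
      [7,8] "clearly" : ((S\N)\S)\NP

YES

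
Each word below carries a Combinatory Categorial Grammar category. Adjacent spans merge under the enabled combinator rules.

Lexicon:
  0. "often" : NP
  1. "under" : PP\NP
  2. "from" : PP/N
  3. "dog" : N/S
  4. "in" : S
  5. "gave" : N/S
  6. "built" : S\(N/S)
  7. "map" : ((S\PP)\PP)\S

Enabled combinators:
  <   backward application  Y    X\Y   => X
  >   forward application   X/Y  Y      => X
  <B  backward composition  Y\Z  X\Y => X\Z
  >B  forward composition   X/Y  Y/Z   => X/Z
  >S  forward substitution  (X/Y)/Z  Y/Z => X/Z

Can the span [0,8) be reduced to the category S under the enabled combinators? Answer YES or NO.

YES

[0,8] S   <
  [0,2] PP   <
    [0,1] "often" : NP
    [1,2] "under" : PP\NP
  [2,8] S\PP   <
    [2,5] PP   >
      [2,3] "from" : PP/N
      [3,5] N   >
        [3,4] "dog" : N/S
        [4,5] "in" : S
    [5,8] (S\PP)\PP   <
      [5,7] S   <
        [5,6] "gave" : N/S
        [6,7] "built" : S\(N/S)
      [7,8] "map" : ((S\PP)\PP)\S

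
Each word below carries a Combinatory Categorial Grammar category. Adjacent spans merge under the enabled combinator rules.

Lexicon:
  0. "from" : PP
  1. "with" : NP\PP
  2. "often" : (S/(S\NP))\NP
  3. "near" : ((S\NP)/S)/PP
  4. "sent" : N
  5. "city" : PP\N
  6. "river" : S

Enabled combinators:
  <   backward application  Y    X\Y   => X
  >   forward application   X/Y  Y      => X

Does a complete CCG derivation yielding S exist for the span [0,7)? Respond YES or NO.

[0,7] S   >
  [0,3] S/(S\NP)   <
    [0,2] NP   <
      [0,1] "from" : PP
      [1,2] "with" : NP\PP
    [2,3] "often" : (S/(S\NP))\NP
  [3,7] S\NP   >
    [3,6] (S\NP)/S   >
      [3,4] "near" : ((S\NP)/S)/PP
      [4,6] PP   <
        [4,5] "sent" : N
        [5,6] "city" : PP\N
    [6,7] "river" : S

YES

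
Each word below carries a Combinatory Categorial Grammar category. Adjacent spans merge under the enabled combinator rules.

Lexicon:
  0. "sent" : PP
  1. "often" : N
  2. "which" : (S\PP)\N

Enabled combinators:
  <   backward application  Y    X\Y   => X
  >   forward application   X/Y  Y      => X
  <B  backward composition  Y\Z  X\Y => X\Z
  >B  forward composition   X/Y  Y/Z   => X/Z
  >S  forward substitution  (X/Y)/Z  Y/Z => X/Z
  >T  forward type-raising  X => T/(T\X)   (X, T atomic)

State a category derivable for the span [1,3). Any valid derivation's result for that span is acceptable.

[0,3] S   <
  [0,1] "sent" : PP
  [1,3] S\PP   <
    [1,2] "often" : N
    [2,3] "which" : (S\PP)\N

S\PP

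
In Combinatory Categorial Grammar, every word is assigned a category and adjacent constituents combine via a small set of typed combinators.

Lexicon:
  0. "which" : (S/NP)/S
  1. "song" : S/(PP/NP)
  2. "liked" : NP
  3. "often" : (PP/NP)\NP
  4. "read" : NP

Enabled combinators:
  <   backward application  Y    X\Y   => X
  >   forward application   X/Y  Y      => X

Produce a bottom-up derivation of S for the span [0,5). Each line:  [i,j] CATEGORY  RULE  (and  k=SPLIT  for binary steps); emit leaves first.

[0,1] (S/NP)/S  lex  "which"
[1,2] S/(PP/NP)  lex  "song"
[2,3] NP  lex  "liked"
[3,4] (PP/NP)\NP  lex  "often"
[2,4] PP/NP  <  k=3
[1,4] S  >  k=2
[0,4] S/NP  >  k=1
[4,5] NP  lex  "read"
[0,5] S  >  k=4

[0,5] S   >
  [0,4] S/NP   >
    [0,1] "which" : (S/NP)/S
    [1,4] S   >
      [1,2] "song" : S/(PP/NP)
      [2,4] PP/NP   <
        [2,3] "liked" : NP
        [3,4] "often" : (PP/NP)\NP
  [4,5] "read" : NP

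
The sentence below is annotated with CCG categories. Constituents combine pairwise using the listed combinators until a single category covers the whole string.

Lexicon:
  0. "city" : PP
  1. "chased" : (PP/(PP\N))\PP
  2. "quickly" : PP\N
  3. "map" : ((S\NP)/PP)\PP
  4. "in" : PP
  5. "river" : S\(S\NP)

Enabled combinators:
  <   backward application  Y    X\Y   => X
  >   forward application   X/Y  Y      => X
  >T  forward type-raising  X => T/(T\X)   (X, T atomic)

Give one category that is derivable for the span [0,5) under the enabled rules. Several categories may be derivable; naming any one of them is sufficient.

S\NP

[0,6] S   <
  [0,5] S\NP   >
    [0,4] (S\NP)/PP   <
      [0,3] PP   >
        [0,2] PP/(PP\N)   <
          [0,1] "city" : PP
          [1,2] "chased" : (PP/(PP\N))\PP
        [2,3] "quickly" : PP\N
      [3,4] "map" : ((S\NP)/PP)\PP
    [4,5] "in" : PP
  [5,6] "river" : S\(S\NP)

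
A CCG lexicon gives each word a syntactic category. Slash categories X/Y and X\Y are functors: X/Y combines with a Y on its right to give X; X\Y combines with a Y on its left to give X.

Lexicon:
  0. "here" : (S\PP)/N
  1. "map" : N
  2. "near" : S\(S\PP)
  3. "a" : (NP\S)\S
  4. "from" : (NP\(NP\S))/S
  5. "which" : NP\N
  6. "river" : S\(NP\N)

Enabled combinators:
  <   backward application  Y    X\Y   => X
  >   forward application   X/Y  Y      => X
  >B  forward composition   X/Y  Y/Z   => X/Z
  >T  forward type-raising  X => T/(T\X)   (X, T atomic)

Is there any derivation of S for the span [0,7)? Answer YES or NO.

(S\PP)/N N S\(S\PP) (NP\S)\S (NP\(NP\S))/S NP\N S\(NP\N)
CKY chart[0,7] = {N/(N\NP), NP, NP/(NP\NP), PP/(PP\NP), S/(S\NP)}; S ∉ chart

NO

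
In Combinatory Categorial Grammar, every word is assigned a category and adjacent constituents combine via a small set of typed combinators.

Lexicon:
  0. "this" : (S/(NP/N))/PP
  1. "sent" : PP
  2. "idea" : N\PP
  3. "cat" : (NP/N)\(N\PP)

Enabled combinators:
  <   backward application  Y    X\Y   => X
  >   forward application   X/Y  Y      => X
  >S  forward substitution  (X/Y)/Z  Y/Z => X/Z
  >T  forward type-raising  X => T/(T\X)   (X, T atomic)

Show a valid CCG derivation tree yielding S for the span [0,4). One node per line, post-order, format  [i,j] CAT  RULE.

[0,4] S   >
  [0,2] S/(NP/N)   >
    [0,1] "this" : (S/(NP/N))/PP
    [1,2] "sent" : PP
  [2,4] NP/N   <
    [2,3] "idea" : N\PP
    [3,4] "cat" : (NP/N)\(N\PP)

[0,1] (S/(NP/N))/PP  lex  "this"
[1,2] PP  lex  "sent"
[0,2] S/(NP/N)  >  k=1
[2,3] N\PP  lex  "idea"
[3,4] (NP/N)\(N\PP)  lex  "cat"
[2,4] NP/N  <  k=3
[0,4] S  >  k=2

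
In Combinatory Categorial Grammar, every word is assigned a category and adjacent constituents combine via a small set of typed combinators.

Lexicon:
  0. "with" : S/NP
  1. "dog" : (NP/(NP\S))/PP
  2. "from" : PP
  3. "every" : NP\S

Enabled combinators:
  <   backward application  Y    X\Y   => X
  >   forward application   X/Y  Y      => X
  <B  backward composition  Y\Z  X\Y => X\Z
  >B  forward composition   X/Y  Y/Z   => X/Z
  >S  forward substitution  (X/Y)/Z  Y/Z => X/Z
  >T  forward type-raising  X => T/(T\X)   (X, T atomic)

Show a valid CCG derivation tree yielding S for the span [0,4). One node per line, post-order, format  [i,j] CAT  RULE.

[0,1] S/NP  lex  "with"
[1,2] (NP/(NP\S))/PP  lex  "dog"
[2,3] PP  lex  "from"
[1,3] NP/(NP\S)  >  k=2
[3,4] NP\S  lex  "every"
[1,4] NP  >  k=3
[0,4] S  >  k=1

[0,4] S   >
  [0,1] "with" : S/NP
  [1,4] NP   >
    [1,3] NP/(NP\S)   >
      [1,2] "dog" : (NP/(NP\S))/PP
      [2,3] "from" : PP
    [3,4] "every" : NP\S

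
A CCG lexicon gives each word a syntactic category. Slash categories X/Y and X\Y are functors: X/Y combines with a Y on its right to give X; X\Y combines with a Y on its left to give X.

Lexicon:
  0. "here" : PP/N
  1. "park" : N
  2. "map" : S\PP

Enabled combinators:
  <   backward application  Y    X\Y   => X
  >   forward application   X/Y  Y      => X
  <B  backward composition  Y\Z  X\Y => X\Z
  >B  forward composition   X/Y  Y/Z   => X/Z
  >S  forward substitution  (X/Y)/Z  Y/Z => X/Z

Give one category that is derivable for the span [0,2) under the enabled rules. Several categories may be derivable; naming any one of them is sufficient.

[0,3] S   <
  [0,2] PP   >
    [0,1] "here" : PP/N
    [1,2] "park" : N
  [2,3] "map" : S\PP

PP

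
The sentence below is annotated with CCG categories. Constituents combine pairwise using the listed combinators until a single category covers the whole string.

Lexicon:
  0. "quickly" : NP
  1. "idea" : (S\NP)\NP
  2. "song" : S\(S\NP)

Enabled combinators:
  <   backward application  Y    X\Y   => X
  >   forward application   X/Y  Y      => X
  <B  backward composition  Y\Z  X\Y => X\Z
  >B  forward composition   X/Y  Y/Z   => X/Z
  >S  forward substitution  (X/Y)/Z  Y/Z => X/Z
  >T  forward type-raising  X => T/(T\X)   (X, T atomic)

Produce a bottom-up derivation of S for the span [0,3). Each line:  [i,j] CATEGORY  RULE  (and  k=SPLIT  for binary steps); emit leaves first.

[0,1] NP  lex  "quickly"
[1,2] (S\NP)\NP  lex  "idea"
[0,2] S\NP  <  k=1
[2,3] S\(S\NP)  lex  "song"
[0,3] S  <  k=2

[0,3] S   <
  [0,2] S\NP   <
    [0,1] "quickly" : NP
    [1,2] "idea" : (S\NP)\NP
  [2,3] "song" : S\(S\NP)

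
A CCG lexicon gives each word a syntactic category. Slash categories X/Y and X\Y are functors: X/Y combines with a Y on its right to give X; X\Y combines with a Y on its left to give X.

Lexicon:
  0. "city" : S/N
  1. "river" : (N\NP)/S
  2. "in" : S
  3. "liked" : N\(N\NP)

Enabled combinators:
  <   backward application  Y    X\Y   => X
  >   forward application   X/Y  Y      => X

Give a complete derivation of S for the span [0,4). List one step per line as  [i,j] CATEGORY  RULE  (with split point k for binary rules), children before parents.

[0,1] S/N  lex  "city"
[1,2] (N\NP)/S  lex  "river"
[2,3] S  lex  "in"
[1,3] N\NP  >  k=2
[3,4] N\(N\NP)  lex  "liked"
[1,4] N  <  k=3
[0,4] S  >  k=1

[0,4] S   >
  [0,1] "city" : S/N
  [1,4] N   <
    [1,3] N\NP   >
      [1,2] "river" : (N\NP)/S
      [2,3] "in" : S
    [3,4] "liked" : N\(N\NP)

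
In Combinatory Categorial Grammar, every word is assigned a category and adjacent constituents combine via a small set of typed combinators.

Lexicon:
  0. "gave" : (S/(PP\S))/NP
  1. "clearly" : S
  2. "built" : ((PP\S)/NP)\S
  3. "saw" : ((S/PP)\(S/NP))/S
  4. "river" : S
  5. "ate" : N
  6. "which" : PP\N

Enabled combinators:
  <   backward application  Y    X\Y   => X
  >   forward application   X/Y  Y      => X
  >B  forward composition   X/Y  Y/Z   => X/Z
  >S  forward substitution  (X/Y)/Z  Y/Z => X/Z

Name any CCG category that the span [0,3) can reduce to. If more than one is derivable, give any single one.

[0,7] S   >
  [0,5] S/PP   <
    [0,3] S/NP   >S
      [0,1] "gave" : (S/(PP\S))/NP
      [1,3] (PP\S)/NP   <
        [1,2] "clearly" : S
        [2,3] "built" : ((PP\S)/NP)\S
    [3,5] (S/PP)\(S/NP)   >
      [3,4] "saw" : ((S/PP)\(S/NP))/S
      [4,5] "river" : S
  [5,7] PP   <
    [5,6] "ate" : N
    [6,7] "which" : PP\N

S/NP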